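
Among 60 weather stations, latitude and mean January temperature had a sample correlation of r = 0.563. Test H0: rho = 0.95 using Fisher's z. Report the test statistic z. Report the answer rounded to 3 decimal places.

Fisher z: atanh(0.563) = 0.637215, atanh(0.95) = 1.831781
z = (z_r − z_0)·√(n−3) = (0.637215 − 1.831781)·√57 = -1.194566 · 7.549834 = -9.019

-9.019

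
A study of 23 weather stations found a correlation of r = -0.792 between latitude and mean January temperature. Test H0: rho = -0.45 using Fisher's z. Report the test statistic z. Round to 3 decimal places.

Fisher z: atanh(-0.792) = -1.076775, atanh(-0.45) = -0.484700
z = (z_r − z_0)·√(n−3) = (-1.076775 − (-0.484700))·√20 = -0.592075 · 4.472136 = -2.648

-2.648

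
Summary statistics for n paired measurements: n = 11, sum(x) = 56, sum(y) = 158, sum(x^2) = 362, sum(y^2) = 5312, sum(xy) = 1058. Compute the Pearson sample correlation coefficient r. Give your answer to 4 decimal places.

S_xy = nΣxy − ΣxΣy = 11·1058 − 56·158 = 11638 − 8848 = 2790
S_xx = nΣx² − (Σx)² = 11·362 − 56² = 3982 − 3136 = 846
S_yy = nΣy² − (Σy)² = 11·5312 − 158² = 58432 − 24964 = 33468
r = S_xy / √(S_xx·S_yy) = 2790 / √(846·33468) = 2790 / √28313928 = 2790 / 5321.0833 = 0.5243

0.5243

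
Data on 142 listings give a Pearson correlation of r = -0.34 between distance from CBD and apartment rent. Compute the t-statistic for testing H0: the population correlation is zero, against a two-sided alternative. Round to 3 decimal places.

-4.278

1 − r² = 1 − 0.1156 = 0.8844;  √(1−r²) = 0.940425
√(n−2) = √140 = 11.832160
t = r·√(n−2)/√(1−r²) = -0.34 · 11.832160 / 0.940425 = -4.278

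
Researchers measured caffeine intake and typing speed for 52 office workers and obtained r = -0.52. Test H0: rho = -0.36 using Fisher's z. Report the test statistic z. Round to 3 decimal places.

z_r = atanh(-0.52) = -0.576340,  z_0 = atanh(-0.36) = -0.376886
SE = 1/√(n−3) = 1/√49 = 0.142857
z = (z_r − z_0)/SE = (-0.576340 − (-0.376886)) / 0.142857 = -0.199454 / 0.142857 = -1.396

-1.396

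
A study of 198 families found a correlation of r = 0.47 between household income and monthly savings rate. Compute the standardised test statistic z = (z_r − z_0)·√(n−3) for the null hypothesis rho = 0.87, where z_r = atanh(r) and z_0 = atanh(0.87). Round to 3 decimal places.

Fisher z: atanh(0.47) = 0.510070, atanh(0.87) = 1.333080
z = (z_r − z_0)·√(n−3) = (0.510070 − 1.333080)·√195 = -0.823010 · 13.964240 = -11.493

-11.493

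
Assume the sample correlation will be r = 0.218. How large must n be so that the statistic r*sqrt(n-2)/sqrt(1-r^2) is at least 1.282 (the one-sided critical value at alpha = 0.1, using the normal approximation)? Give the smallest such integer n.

35

Need r·√(n−2)/√(1−r²) ≥ 1.282
√(n−2) ≥ 1.282·√(1−0.047524) / 0.218 = 1.282·0.975949 / 0.218 = 5.7393
n−2 ≥ 32.9396  ⇒  n ≥ 34.9396
Smallest integer n = 35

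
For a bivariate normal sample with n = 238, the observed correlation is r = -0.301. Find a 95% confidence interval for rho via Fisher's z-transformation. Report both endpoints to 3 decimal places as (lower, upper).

(-0.412, -0.181)

Fisher z: z_r = atanh(r) = ½·ln((1+(-0.301))/(1−(-0.301))) = -0.310619
SE(z) = 1/√(n−3) = 1/√235 = 0.065233
95% ⇒ z* = 1.960; margin = 1.960·0.065233 = 0.127857
CI on z-scale: (-0.438476, -0.182762)
Back-transform: tanh(-0.438476) = -0.412380, tanh(-0.182762) = -0.180754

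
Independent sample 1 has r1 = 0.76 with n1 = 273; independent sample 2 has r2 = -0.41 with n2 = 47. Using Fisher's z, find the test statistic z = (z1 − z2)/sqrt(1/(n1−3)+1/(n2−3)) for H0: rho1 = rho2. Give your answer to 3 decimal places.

Fisher z-transforms: z1 = atanh(0.76) = 0.996215, z2 = atanh(-0.41) = -0.435611; difference d = 1.431826
Var(d) = 1/270 + 1/44 = 0.0037037 + 0.0227273 = 0.0264310
z = d/√Var(d) = 1.431826 / √0.0264310 = 1.431826 / 0.162576 = 8.807

8.807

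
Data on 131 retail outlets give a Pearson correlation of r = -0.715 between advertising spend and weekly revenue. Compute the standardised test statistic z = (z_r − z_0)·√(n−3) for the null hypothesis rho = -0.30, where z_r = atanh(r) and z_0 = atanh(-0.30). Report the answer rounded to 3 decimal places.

-6.650

Fisher z: atanh(-0.715) = -0.897340, atanh(-0.30) = -0.309520
z = (z_r − z_0)·√(n−3) = (-0.897340 − (-0.309520))·√128 = -0.587820 · 11.313708 = -6.650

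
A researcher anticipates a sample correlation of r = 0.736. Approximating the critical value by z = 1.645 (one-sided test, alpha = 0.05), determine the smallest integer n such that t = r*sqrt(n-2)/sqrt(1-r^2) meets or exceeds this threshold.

r√(n−2)/√(1−r²) ≥ 1.645  ⇔  n−2 ≥ (1.645)²·(1−r²)/r²
(1−r²)/r² = (1−0.541696)/0.541696 = 0.8461
n ≥ 2 + 2.706025·0.8461 = 2 + 2.2896 = 4.2896
⌈4.2896⌉ = 5

5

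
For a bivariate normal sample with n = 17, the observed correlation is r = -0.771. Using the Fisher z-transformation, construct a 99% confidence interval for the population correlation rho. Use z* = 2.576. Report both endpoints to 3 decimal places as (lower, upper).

Fisher z: z_r = atanh(r) = ½·ln((1+(-0.771))/(1−(-0.771))) = -1.022789
SE(z) = 1/√(n−3) = 1/√14 = 0.267261
99% ⇒ z* = 2.576; margin = 2.576·0.267261 = 0.688464
CI on z-scale: (-1.711253, -0.334325)
Back-transform: tanh(-1.711253) = -0.936801, tanh(-0.334325) = -0.322402

(-0.937, -0.322)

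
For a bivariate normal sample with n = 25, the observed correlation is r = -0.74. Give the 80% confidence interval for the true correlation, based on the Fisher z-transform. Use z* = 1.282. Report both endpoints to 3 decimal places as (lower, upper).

z_r = atanh(-0.74) = -0.950479;  SE = 1/√(n−3) = 1/√22 = 0.213201
z-limits: -0.950479 ± 1.282·0.213201 = -0.950479 ± 0.273324 = [-1.223803, -0.677155]
ρ-limits: (tanh -1.223803, tanh -0.677155) = (-0.841, -0.590)

(-0.841, -0.590)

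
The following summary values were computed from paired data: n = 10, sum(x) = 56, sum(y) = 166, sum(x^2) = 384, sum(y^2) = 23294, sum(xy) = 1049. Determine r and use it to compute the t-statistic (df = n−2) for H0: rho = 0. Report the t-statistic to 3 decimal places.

0.282

Numerator: nΣxy − (Σx)(Σy) = 10·1049 − (56)(166) = 1194
Denominator: √[(nΣx²−(Σx)²)(nΣy²−(Σy)²)]
  nΣx²−(Σx)² = 10·384 − 3136 = 704;  nΣy²−(Σy)² = 10·23294 − 27556 = 205384
  √(704·205384) = √144590336 = 12024.5722
r = 1194 / 12024.5722 = 0.0993
t = r·√(n−2)/√(1−r²) = 0.0993·√8 / √(1−0.009860) = 0.280863 / 0.995058 = 0.282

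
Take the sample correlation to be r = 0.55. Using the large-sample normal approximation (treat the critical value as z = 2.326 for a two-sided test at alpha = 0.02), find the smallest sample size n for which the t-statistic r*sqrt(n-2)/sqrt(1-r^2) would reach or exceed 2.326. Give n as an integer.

15

r√(n−2)/√(1−r²) ≥ 2.326  ⇔  n−2 ≥ (2.326)²·(1−r²)/r²
(1−r²)/r² = (1−0.3025)/0.3025 = 2.3058
n ≥ 2 + 5.410276·2.3058 = 2 + 12.4750 = 14.4750
⌈14.4750⌉ = 15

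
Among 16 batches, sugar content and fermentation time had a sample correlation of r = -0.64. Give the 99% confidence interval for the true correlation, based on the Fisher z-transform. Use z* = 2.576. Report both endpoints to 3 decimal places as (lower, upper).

z_r = atanh(-0.64) = -0.758174;  SE = 1/√(n−3) = 1/√13 = 0.277350
z-limits: -0.758174 ± 2.576·0.277350 = -0.758174 ± 0.714454 = [-1.472628, -0.043720]
ρ-limits: (tanh -1.472628, tanh -0.043720) = (-0.900, -0.044)

(-0.900, -0.044)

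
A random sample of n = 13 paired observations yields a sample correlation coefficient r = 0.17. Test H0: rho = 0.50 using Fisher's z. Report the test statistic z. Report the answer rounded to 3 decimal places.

Fisher z: atanh(0.17) = 0.171667, atanh(0.50) = 0.549306
z = (z_r − z_0)·√(n−3) = (0.171667 − 0.549306)·√10 = -0.377639 · 3.162278 = -1.194

-1.194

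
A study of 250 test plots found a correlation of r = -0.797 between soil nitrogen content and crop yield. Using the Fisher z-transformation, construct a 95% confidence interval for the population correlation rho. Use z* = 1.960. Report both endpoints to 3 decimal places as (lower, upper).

(-0.838, -0.747)

z_r = atanh(-0.797) = -1.090334;  SE = 1/√(n−3) = 1/√247 = 0.063628
z-limits: -1.090334 ± 1.960·0.063628 = -1.090334 ± 0.124711 = [-1.215045, -0.965623]
ρ-limits: (tanh -1.215045, tanh -0.965623) = (-0.838, -0.747)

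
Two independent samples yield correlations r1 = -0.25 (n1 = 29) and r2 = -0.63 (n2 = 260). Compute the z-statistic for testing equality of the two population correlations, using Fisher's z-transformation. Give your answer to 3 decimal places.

2.362

Fisher z-transforms: z1 = atanh(-0.25) = -0.255413, z2 = atanh(-0.63) = -0.741416; difference d = 0.486003
Var(d) = 1/26 + 1/257 = 0.0384615 + 0.0038911 = 0.0423526
z = d/√Var(d) = 0.486003 / √0.0423526 = 0.486003 / 0.205797 = 2.362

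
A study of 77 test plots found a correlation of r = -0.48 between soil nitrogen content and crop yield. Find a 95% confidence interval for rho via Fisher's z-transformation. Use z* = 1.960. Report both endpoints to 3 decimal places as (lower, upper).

(-0.636, -0.287)

Fisher z: z_r = atanh(r) = ½·ln((1+(-0.48))/(1−(-0.48))) = -0.522984
SE(z) = 1/√(n−3) = 1/√74 = 0.116248
95% ⇒ z* = 1.960; margin = 1.960·0.116248 = 0.227846
CI on z-scale: (-0.750830, -0.295138)
Back-transform: tanh(-0.750830) = -0.635644, tanh(-0.295138) = -0.286857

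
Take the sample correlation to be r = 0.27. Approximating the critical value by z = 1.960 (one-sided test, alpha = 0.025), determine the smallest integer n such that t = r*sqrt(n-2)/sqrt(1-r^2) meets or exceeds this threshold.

51

r√(n−2)/√(1−r²) ≥ 1.960  ⇔  n−2 ≥ (1.960)²·(1−r²)/r²
(1−r²)/r² = (1−0.0729)/0.0729 = 12.7174
n ≥ 2 + 3.8416·12.7174 = 2 + 48.8552 = 50.8552
⌈50.8552⌉ = 51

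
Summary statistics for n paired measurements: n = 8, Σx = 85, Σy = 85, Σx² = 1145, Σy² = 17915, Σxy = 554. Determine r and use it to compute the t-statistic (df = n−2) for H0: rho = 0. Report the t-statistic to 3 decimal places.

-0.428

Numerator: nΣxy − (Σx)(Σy) = 8·554 − (85)(85) = -2793
Denominator: √[(nΣx²−(Σx)²)(nΣy²−(Σy)²)]
  nΣx²−(Σx)² = 8·1145 − 7225 = 1935;  nΣy²−(Σy)² = 8·17915 − 7225 = 136095
  √(1935·136095) = √263343825 = 16227.8719
r = -2793 / 16227.8719 = -0.1721
t = r·√(n−2)/√(1−r²) = -0.1721·√6 / √(1−0.029618) = -0.421557 / 0.985080 = -0.428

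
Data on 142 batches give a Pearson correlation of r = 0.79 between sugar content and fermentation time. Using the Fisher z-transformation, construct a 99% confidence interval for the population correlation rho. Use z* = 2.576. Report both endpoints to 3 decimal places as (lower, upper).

Fisher z: z_r = atanh(r) = ½·ln((1+0.79)/(1−0.79)) = 1.071432
SE(z) = 1/√(n−3) = 1/√139 = 0.084819
99% ⇒ z* = 2.576; margin = 2.576·0.084819 = 0.218494
CI on z-scale: (0.852938, 1.289926)
Back-transform: tanh(0.852938) = 0.692601, tanh(1.289926) = 0.859107

(0.693, 0.859)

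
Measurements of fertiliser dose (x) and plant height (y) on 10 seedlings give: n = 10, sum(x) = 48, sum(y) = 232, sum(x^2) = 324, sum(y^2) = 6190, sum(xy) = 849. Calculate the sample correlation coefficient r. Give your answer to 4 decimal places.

Numerator: nΣxy − (Σx)(Σy) = 10·849 − (48)(232) = -2646
Denominator: √[(nΣx²−(Σx)²)(nΣy²−(Σy)²)]
  nΣx²−(Σx)² = 10·324 − 2304 = 936;  nΣy²−(Σy)² = 10·6190 − 53824 = 8076
  √(936·8076) = √7559136 = 2749.3883
r = -2646 / 2749.3883 = -0.9624

-0.9624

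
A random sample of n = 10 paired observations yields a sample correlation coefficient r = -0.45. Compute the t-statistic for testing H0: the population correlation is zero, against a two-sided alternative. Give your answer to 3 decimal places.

t = r·√(n−2) / √(1−r²) with r = -0.45, n = 10
  = -0.45·√8 / √(1 − 0.2025)
  = -0.45·2.828427 / 0.893029
  = -1.272792 / 0.893029 = -1.425

-1.425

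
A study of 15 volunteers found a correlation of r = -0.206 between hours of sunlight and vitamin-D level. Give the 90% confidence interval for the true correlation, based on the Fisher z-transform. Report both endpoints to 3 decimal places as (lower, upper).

Fisher z: z_r = atanh(r) = ½·ln((1+(-0.206))/(1−(-0.206))) = -0.208990
SE(z) = 1/√(n−3) = 1/√12 = 0.288675
90% ⇒ z* = 1.645; margin = 1.645·0.288675 = 0.474870
CI on z-scale: (-0.683860, 0.265880)
Back-transform: tanh(-0.683860) = -0.594023, tanh(0.265880) = 0.259787

(-0.594, 0.260)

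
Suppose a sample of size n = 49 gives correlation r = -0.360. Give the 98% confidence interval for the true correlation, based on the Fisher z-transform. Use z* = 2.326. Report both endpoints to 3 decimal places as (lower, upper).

(-0.617, -0.034)

z_r = atanh(-0.360) = -0.376886;  SE = 1/√(n−3) = 1/√46 = 0.147442
z-limits: -0.376886 ± 2.326·0.147442 = -0.376886 ± 0.342950 = [-0.719836, -0.033936]
ρ-limits: (tanh -0.719836, tanh -0.033936) = (-0.617, -0.034)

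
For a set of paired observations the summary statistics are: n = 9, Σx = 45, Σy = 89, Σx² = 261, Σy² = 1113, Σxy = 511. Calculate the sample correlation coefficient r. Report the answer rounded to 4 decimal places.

0.7208

S_xy = nΣxy − ΣxΣy = 9·511 − 45·89 = 4599 − 4005 = 594
S_xx = nΣx² − (Σx)² = 9·261 − 45² = 2349 − 2025 = 324
S_yy = nΣy² − (Σy)² = 9·1113 − 89² = 10017 − 7921 = 2096
r = S_xy / √(S_xx·S_yy) = 594 / √(324·2096) = 594 / √679104 = 594 / 824.0777 = 0.7208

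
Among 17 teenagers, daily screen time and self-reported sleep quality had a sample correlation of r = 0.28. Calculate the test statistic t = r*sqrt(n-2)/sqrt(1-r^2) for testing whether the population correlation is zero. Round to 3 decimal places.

1.130

t = r·√(n−2) / √(1−r²) with r = 0.28, n = 17
  = 0.28·√15 / √(1 − 0.0784)
  = 0.28·3.872983 / 0.960000
  = 1.084435 / 0.960000 = 1.130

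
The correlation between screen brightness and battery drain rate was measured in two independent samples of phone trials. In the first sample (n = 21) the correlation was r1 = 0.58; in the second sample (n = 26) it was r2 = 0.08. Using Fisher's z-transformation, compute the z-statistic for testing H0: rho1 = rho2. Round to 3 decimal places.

1.850

z1 = atanh(0.58) = 0.662463,  z2 = atanh(0.08) = 0.080171
SE = √(1/(n1−3) + 1/(n2−3)) = √(1/18 + 1/23) = √(0.0555556 + 0.0434783) = √0.0990339 = 0.314697
z = (z1 − z2)/SE = (0.662463 − 0.080171) / 0.314697 = 0.582292 / 0.314697 = 1.850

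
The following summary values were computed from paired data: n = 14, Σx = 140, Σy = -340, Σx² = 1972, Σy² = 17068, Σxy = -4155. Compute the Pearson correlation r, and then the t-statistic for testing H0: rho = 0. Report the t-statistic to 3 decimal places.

S_xy = nΣxy − ΣxΣy = 14·(-4155) − 140·(-340) = -58170 − (-47600) = -10570
S_xx = nΣx² − (Σx)² = 14·1972 − 140² = 27608 − 19600 = 8008
S_yy = nΣy² − (Σy)² = 14·17068 − (-340)² = 238952 − 115600 = 123352
r = S_xy / √(S_xx·S_yy) = -10570 / √(8008·123352) = -10570 / √987802816 = -10570 / 31429.3305 = -0.3363
t = r·√(n−2)/√(1−r²) = -0.3363·√12 / √(1−0.113098) = -1.164977 / 0.941755 = -1.237

-1.237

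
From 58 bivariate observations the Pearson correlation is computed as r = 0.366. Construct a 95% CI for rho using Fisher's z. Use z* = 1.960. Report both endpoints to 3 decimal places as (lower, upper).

Fisher z: z_r = atanh(r) = ½·ln((1+0.366)/(1−0.366)) = 0.383797
SE(z) = 1/√(n−3) = 1/√55 = 0.134840
95% ⇒ z* = 1.960; margin = 1.960·0.134840 = 0.264286
CI on z-scale: (0.119511, 0.648083)
Back-transform: tanh(0.119511) = 0.118945, tanh(0.648083) = 0.570378

(0.119, 0.570)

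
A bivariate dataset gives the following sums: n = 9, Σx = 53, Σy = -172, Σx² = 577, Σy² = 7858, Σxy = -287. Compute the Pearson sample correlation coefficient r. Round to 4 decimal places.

Numerator: nΣxy − (Σx)(Σy) = 9·(-287) − (53)(-172) = 6533
Denominator: √[(nΣx²−(Σx)²)(nΣy²−(Σy)²)]
  nΣx²−(Σx)² = 9·577 − 2809 = 2384;  nΣy²−(Σy)² = 9·7858 − 29584 = 41138
  √(2384·41138) = √98072992 = 9903.1809
r = 6533 / 9903.1809 = 0.6597

0.6597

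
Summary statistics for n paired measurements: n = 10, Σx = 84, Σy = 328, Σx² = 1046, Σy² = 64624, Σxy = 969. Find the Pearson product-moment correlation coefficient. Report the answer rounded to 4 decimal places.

Numerator: nΣxy − (Σx)(Σy) = 10·969 − (84)(328) = -17862
Denominator: √[(nΣx²−(Σx)²)(nΣy²−(Σy)²)]
  nΣx²−(Σx)² = 10·1046 − 7056 = 3404;  nΣy²−(Σy)² = 10·64624 − 107584 = 538656
  √(3404·538656) = √1833585024 = 42820.3809
r = -17862 / 42820.3809 = -0.4171

-0.4171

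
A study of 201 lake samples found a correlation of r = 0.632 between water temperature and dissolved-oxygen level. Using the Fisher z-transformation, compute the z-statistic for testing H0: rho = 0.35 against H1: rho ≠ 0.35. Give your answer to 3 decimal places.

Fisher z: atanh(0.632) = 0.744739, atanh(0.35) = 0.365444
z = (z_r − z_0)·√(n−3) = (0.744739 − 0.365444)·√198 = 0.379295 · 14.071247 = 5.337

5.337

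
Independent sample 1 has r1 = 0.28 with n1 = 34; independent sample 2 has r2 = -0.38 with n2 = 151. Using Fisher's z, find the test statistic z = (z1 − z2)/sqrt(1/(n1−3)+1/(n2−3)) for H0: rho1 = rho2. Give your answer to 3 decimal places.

3.482

Fisher z-transforms: z1 = atanh(0.28) = 0.287682, z2 = atanh(-0.38) = -0.400060; difference d = 0.687742
Var(d) = 1/31 + 1/148 = 0.0322581 + 0.0067568 = 0.0390149
z = d/√Var(d) = 0.687742 / √0.0390149 = 0.687742 / 0.197522 = 3.482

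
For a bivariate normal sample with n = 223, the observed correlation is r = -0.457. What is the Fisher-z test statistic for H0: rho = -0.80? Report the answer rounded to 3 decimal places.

8.975

Fisher z: atanh(-0.457) = -0.493513, atanh(-0.80) = -1.098612
z = (z_r − z_0)·√(n−3) = (-0.493513 − (-1.098612))·√220 = 0.605099 · 14.832397 = 8.975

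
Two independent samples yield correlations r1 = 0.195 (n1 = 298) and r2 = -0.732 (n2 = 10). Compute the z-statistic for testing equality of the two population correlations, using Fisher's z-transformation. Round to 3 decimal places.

2.956

z1 = atanh(0.195) = 0.197530,  z2 = atanh(-0.732) = -0.933023
SE = √(1/(n1−3) + 1/(n2−3)) = √(1/295 + 1/7) = √(0.0033898 + 0.1428571) = √0.1462469 = 0.382422
z = (z1 − z2)/SE = (0.197530 − (-0.933023)) / 0.382422 = 1.130553 / 0.382422 = 2.956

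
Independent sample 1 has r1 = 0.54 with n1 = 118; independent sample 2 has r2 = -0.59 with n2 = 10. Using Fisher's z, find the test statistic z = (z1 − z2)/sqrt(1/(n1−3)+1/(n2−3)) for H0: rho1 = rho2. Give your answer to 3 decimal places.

3.293

Fisher z-transforms: z1 = atanh(0.54) = 0.604156, z2 = atanh(-0.59) = -0.677666; difference d = 1.281822
Var(d) = 1/115 + 1/7 = 0.0086957 + 0.1428571 = 0.1515528
z = d/√Var(d) = 1.281822 / √0.1515528 = 1.281822 / 0.389298 = 3.293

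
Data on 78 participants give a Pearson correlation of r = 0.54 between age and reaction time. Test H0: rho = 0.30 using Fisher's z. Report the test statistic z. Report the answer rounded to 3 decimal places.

2.552

z_r = atanh(0.54) = 0.604156,  z_0 = atanh(0.30) = 0.309520
SE = 1/√(n−3) = 1/√75 = 0.115470
z = (z_r − z_0)/SE = (0.604156 − 0.309520) / 0.115470 = 0.294636 / 0.115470 = 2.552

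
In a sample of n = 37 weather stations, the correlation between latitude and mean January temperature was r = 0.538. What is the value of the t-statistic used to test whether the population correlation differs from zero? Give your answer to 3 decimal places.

1 − r² = 1 − 0.289444 = 0.710556;  √(1−r²) = 0.842945
√(n−2) = √35 = 5.916080
t = r·√(n−2)/√(1−r²) = 0.538 · 5.916080 / 0.842945 = 3.776

3.776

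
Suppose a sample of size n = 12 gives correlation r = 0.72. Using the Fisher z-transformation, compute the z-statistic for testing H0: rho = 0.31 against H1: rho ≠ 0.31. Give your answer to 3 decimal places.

1.761

z_r = atanh(0.72) = 0.907645,  z_0 = atanh(0.31) = 0.320545
SE = 1/√(n−3) = 1/√9 = 0.333333
z = (z_r − z_0)/SE = (0.907645 − 0.320545) / 0.333333 = 0.587100 / 0.333333 = 1.761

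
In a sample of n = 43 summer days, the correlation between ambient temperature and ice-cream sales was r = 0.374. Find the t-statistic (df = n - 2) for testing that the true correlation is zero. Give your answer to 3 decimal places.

2.582

t = r·√(n−2) / √(1−r²) with r = 0.374, n = 43
  = 0.374·√41 / √(1 − 0.139876)
  = 0.374·6.403124 / 0.927429
  = 2.394768 / 0.927429 = 2.582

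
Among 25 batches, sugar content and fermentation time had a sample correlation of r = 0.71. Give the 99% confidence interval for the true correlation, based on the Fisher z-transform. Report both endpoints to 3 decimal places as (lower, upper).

(0.326, 0.893)

z_r = atanh(0.71) = 0.887184;  SE = 1/√(n−3) = 1/√22 = 0.213201
z-limits: 0.887184 ± 2.576·0.213201 = 0.887184 ± 0.549206 = [0.337978, 1.436390]
ρ-limits: (tanh 0.337978, tanh 1.436390) = (0.326, 0.893)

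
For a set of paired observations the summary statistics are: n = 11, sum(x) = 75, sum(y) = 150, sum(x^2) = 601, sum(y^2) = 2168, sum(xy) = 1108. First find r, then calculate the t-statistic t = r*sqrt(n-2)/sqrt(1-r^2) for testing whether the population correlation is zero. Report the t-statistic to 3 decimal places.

4.198

S_xy = nΣxy − ΣxΣy = 11·1108 − 75·150 = 12188 − 11250 = 938
S_xx = nΣx² − (Σx)² = 11·601 − 75² = 6611 − 5625 = 986
S_yy = nΣy² − (Σy)² = 11·2168 − 150² = 23848 − 22500 = 1348
r = S_xy / √(S_xx·S_yy) = 938 / √(986·1348) = 938 / √1329128 = 938 / 1152.8781 = 0.8136
t = r·√(n−2)/√(1−r²) = 0.8136·√9 / √(1−0.661945) = 2.440800 / 0.581425 = 4.198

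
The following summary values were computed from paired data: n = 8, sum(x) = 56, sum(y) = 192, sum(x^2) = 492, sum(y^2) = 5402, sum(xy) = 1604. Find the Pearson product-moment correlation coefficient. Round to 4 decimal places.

S_xy = nΣxy − ΣxΣy = 8·1604 − 56·192 = 12832 − 10752 = 2080
S_xx = nΣx² − (Σx)² = 8·492 − 56² = 3936 − 3136 = 800
S_yy = nΣy² − (Σy)² = 8·5402 − 192² = 43216 − 36864 = 6352
r = S_xy / √(S_xx·S_yy) = 2080 / √(800·6352) = 2080 / √5081600 = 2080 / 2254.2404 = 0.9227

0.9227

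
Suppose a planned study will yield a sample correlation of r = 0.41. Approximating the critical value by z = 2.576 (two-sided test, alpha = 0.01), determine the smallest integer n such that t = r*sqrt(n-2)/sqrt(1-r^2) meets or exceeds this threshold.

35

r√(n−2)/√(1−r²) ≥ 2.576  ⇔  n−2 ≥ (2.576)²·(1−r²)/r²
(1−r²)/r² = (1−0.1681)/0.1681 = 4.9488
n ≥ 2 + 6.635776·4.9488 = 2 + 32.8391 = 34.8391
⌈34.8391⌉ = 35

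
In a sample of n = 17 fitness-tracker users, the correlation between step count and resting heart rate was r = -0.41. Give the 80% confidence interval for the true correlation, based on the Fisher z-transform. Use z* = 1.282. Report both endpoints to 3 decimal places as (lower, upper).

(-0.652, -0.093)

z_r = atanh(-0.41) = -0.435611;  SE = 1/√(n−3) = 1/√14 = 0.267261
z-limits: -0.435611 ± 1.282·0.267261 = -0.435611 ± 0.342629 = [-0.778240, -0.092982]
ρ-limits: (tanh -0.778240, tanh -0.092982) = (-0.652, -0.093)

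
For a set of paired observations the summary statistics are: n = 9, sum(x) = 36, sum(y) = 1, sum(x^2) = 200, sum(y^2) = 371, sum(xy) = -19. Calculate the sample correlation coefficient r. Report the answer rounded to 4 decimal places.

-0.1596

S_xy = nΣxy − ΣxΣy = 9·(-19) − 36·1 = -171 − 36 = -207
S_xx = nΣx² − (Σx)² = 9·200 − 36² = 1800 − 1296 = 504
S_yy = nΣy² − (Σy)² = 9·371 − 1² = 3339 − 1 = 3338
r = S_xy / √(S_xx·S_yy) = -207 / √(504·3338) = -207 / √1682352 = -207 / 1297.0551 = -0.1596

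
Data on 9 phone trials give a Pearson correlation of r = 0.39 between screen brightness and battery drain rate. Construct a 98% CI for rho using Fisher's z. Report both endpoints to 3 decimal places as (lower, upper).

(-0.491, 0.877)

Fisher z: z_r = atanh(r) = ½·ln((1+0.39)/(1−0.39)) = 0.411800
SE(z) = 1/√(n−3) = 1/√6 = 0.408248
98% ⇒ z* = 2.326; margin = 2.326·0.408248 = 0.949585
CI on z-scale: (-0.537785, 1.361385)
Back-transform: tanh(-0.537785) = -0.491309, tanh(1.361385) = 0.876714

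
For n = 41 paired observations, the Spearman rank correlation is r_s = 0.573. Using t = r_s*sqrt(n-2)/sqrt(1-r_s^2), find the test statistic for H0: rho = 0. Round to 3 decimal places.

4.366

t = r_s·√(n−2) / √(1−r_s²) with r_s = 0.573, n = 41
  = 0.573·√39 / √(1 − 0.328329)
  = 0.573·6.244998 / 0.819555
  = 3.578384 / 0.819555 = 4.366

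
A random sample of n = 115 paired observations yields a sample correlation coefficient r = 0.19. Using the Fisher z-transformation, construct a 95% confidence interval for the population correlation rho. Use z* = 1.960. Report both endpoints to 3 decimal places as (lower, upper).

(0.007, 0.361)

Fisher z: z_r = atanh(r) = ½·ln((1+0.19)/(1−0.19)) = 0.192337
SE(z) = 1/√(n−3) = 1/√112 = 0.094491
95% ⇒ z* = 1.960; margin = 1.960·0.094491 = 0.185202
CI on z-scale: (0.007135, 0.377539)
Back-transform: tanh(0.007135) = 0.007135, tanh(0.377539) = 0.360568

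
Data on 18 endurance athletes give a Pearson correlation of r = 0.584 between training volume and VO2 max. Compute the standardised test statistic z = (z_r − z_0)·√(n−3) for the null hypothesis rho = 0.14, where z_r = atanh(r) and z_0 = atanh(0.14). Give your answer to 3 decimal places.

z_r = atanh(0.584) = 0.668512,  z_0 = atanh(0.14) = 0.140926
SE = 1/√(n−3) = 1/√15 = 0.258199
z = (z_r − z_0)/SE = (0.668512 − 0.140926) / 0.258199 = 0.527586 / 0.258199 = 2.043

2.043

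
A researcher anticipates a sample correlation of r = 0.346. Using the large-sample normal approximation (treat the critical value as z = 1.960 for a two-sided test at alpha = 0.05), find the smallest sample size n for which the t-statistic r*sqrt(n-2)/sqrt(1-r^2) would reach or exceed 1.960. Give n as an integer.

31

r√(n−2)/√(1−r²) ≥ 1.960  ⇔  n−2 ≥ (1.960)²·(1−r²)/r²
(1−r²)/r² = (1−0.119716)/0.119716 = 7.3531
n ≥ 2 + 3.8416·7.3531 = 2 + 28.2477 = 30.2477
⌈30.2477⌉ = 31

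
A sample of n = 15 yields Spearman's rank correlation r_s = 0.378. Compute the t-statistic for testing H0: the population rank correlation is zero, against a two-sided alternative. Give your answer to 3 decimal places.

1 − r_s² = 1 − 0.142884 = 0.857116;  √(1−r_s²) = 0.925806
√(n−2) = √13 = 3.605551
t = r_s·√(n−2)/√(1−r_s²) = 0.378 · 3.605551 / 0.925806 = 1.472

1.472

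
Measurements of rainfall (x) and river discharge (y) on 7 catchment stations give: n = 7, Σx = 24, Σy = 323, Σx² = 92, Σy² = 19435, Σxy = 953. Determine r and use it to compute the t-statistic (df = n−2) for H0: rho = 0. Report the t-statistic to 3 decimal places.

S_xy = nΣxy − ΣxΣy = 7·953 − 24·323 = 6671 − 7752 = -1081
S_xx = nΣx² − (Σx)² = 7·92 − 24² = 644 − 576 = 68
S_yy = nΣy² − (Σy)² = 7·19435 − 323² = 136045 − 104329 = 31716
r = S_xy / √(S_xx·S_yy) = -1081 / √(68·31716) = -1081 / √2156688 = -1081 / 1468.5666 = -0.7361
t = r·√(n−2)/√(1−r²) = -0.7361·√5 / √(1−0.541843) = -1.645970 / 0.676873 = -2.432

-2.432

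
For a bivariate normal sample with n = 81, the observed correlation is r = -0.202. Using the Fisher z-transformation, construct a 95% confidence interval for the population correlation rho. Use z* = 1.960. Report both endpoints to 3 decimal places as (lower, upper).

(-0.403, 0.017)

Fisher z: z_r = atanh(r) = ½·ln((1+(-0.202))/(1−(-0.202))) = -0.204817
SE(z) = 1/√(n−3) = 1/√78 = 0.113228
95% ⇒ z* = 1.960; margin = 1.960·0.113228 = 0.221927
CI on z-scale: (-0.426744, 0.017110)
Back-transform: tanh(-0.426744) = -0.402597, tanh(0.017110) = 0.017108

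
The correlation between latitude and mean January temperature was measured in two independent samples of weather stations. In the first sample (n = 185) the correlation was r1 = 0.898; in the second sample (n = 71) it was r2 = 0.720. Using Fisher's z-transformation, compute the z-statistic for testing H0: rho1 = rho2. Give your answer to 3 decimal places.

Fisher z-transforms: z1 = atanh(0.898) = 1.461792, z2 = atanh(0.720) = 0.907645; difference d = 0.554147
Var(d) = 1/182 + 1/68 = 0.0054945 + 0.0147059 = 0.0202004
z = d/√Var(d) = 0.554147 / √0.0202004 = 0.554147 / 0.142128 = 3.899

3.899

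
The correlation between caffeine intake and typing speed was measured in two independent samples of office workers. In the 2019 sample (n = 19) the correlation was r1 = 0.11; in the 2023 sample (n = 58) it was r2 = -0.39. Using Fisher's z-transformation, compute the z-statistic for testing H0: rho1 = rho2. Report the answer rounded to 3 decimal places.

1.839

z1 = atanh(0.11) = 0.110447,  z2 = atanh(-0.39) = -0.411800
SE = √(1/(n1−3) + 1/(n2−3)) = √(1/16 + 1/55) = √(0.0625000 + 0.0181818) = √0.0806818 = 0.284045
z = (z1 − z2)/SE = (0.110447 − (-0.411800)) / 0.284045 = 0.522247 / 0.284045 = 1.839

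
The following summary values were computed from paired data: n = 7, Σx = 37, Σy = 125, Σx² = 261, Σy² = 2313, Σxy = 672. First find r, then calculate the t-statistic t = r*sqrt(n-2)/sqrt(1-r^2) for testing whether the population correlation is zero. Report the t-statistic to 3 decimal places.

Numerator: nΣxy − (Σx)(Σy) = 7·672 − (37)(125) = 79
Denominator: √[(nΣx²−(Σx)²)(nΣy²−(Σy)²)]
  nΣx²−(Σx)² = 7·261 − 1369 = 458;  nΣy²−(Σy)² = 7·2313 − 15625 = 566
  √(458·566) = √259228 = 509.1444
r = 79 / 509.1444 = 0.1552
t = r·√(n−2)/√(1−r²) = 0.1552·√5 / √(1−0.024087) = 0.347038 / 0.987883 = 0.351

0.351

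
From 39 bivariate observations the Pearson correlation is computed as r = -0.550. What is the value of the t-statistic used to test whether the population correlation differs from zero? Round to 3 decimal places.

-4.006

t = r·√(n−2) / √(1−r²) with r = -0.550, n = 39
  = -0.550·√37 / √(1 − 0.302500)
  = -0.550·6.082763 / 0.835165
  = -3.345520 / 0.835165 = -4.006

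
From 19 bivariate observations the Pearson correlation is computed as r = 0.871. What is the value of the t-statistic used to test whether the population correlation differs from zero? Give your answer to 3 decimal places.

7.310

t = r·√(n−2) / √(1−r²) with r = 0.871, n = 19
  = 0.871·√17 / √(1 − 0.758641)
  = 0.871·4.123106 / 0.491283
  = 3.591225 / 0.491283 = 7.310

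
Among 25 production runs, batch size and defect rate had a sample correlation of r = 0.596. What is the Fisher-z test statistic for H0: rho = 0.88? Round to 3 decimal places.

-3.231

z_r = atanh(0.596) = 0.686920,  z_0 = atanh(0.88) = 1.375768
SE = 1/√(n−3) = 1/√22 = 0.213201
z = (z_r − z_0)/SE = (0.686920 − 1.375768) / 0.213201 = -0.688848 / 0.213201 = -3.231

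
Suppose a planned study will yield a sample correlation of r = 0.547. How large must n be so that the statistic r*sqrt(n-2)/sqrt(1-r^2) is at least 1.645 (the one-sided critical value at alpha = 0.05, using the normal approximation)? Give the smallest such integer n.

r√(n−2)/√(1−r²) ≥ 1.645  ⇔  n−2 ≥ (1.645)²·(1−r²)/r²
(1−r²)/r² = (1−0.299209)/0.299209 = 2.3421
n ≥ 2 + 2.706025·2.3421 = 2 + 6.3378 = 8.3378
⌈8.3378⌉ = 9

9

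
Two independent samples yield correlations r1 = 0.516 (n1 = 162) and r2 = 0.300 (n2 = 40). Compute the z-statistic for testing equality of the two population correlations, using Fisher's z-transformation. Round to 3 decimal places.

z1 = atanh(0.516) = 0.570873,  z2 = atanh(0.300) = 0.309520
SE = √(1/(n1−3) + 1/(n2−3)) = √(1/159 + 1/37) = √(0.0062893 + 0.0270270) = √0.0333163 = 0.182528
z = (z1 − z2)/SE = (0.570873 − 0.309520) / 0.182528 = 0.261353 / 0.182528 = 1.432

1.432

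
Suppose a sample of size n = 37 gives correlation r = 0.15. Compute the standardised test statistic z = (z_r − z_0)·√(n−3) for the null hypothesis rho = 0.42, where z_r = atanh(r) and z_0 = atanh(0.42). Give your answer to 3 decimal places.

-1.729

z_r = atanh(0.15) = 0.151140,  z_0 = atanh(0.42) = 0.447692
SE = 1/√(n−3) = 1/√34 = 0.171499
z = (z_r − z_0)/SE = (0.151140 − 0.447692) / 0.171499 = -0.296552 / 0.171499 = -1.729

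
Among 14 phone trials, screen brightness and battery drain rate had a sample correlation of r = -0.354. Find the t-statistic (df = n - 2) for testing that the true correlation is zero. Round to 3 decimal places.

t = r·√(n−2) / √(1−r²) with r = -0.354, n = 14
  = -0.354·√12 / √(1 − 0.125316)
  = -0.354·3.464102 / 0.935245
  = -1.226292 / 0.935245 = -1.311

-1.311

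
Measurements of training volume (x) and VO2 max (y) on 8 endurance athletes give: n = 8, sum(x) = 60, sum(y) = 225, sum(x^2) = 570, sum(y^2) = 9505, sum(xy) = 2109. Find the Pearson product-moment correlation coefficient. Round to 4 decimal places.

Numerator: nΣxy − (Σx)(Σy) = 8·2109 − (60)(225) = 3372
Denominator: √[(nΣx²−(Σx)²)(nΣy²−(Σy)²)]
  nΣx²−(Σx)² = 8·570 − 3600 = 960;  nΣy²−(Σy)² = 8·9505 − 50625 = 25415
  √(960·25415) = √24398400 = 4939.4737
r = 3372 / 4939.4737 = 0.6827

0.6827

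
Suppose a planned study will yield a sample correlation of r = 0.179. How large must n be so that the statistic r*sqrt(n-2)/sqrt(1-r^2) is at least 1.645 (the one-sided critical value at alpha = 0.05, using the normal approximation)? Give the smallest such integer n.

Need r·√(n−2)/√(1−r²) ≥ 1.645
√(n−2) ≥ 1.645·√(1−0.032041) / 0.179 = 1.645·0.983849 / 0.179 = 9.0415
n−2 ≥ 81.7487  ⇒  n ≥ 83.7487
Smallest integer n = 84

84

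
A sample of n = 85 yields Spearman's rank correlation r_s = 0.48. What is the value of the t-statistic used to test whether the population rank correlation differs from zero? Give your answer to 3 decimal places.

t = r_s·√(n−2) / √(1−r_s²) with r_s = 0.48, n = 85
  = 0.48·√83 / √(1 − 0.2304)
  = 0.48·9.110434 / 0.877268
  = 4.373008 / 0.877268 = 4.985

4.985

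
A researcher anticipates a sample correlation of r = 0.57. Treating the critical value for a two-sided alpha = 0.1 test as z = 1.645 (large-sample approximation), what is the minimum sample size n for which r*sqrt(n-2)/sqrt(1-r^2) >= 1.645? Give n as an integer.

Need r·√(n−2)/√(1−r²) ≥ 1.645
√(n−2) ≥ 1.645·√(1−0.3249) / 0.57 = 1.645·0.821645 / 0.57 = 2.3712
n−2 ≥ 5.6226  ⇒  n ≥ 7.6226
Smallest integer n = 8

8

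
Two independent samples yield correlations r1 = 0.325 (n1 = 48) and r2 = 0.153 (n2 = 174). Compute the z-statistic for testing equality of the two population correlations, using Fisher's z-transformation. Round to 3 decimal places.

Fisher z-transforms: z1 = atanh(0.325) = 0.337228, z2 = atanh(0.153) = 0.154211; difference d = 0.183017
Var(d) = 1/45 + 1/171 = 0.0222222 + 0.0058480 = 0.0280702
z = d/√Var(d) = 0.183017 / √0.0280702 = 0.183017 / 0.167542 = 1.092

1.092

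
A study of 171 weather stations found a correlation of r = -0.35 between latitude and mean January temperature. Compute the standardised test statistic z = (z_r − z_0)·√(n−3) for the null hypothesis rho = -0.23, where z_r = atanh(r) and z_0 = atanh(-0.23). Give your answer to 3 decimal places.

-1.701

z_r = atanh(-0.35) = -0.365444,  z_0 = atanh(-0.23) = -0.234189
SE = 1/√(n−3) = 1/√168 = 0.077152
z = (z_r − z_0)/SE = (-0.365444 − (-0.234189)) / 0.077152 = -0.131255 / 0.077152 = -1.701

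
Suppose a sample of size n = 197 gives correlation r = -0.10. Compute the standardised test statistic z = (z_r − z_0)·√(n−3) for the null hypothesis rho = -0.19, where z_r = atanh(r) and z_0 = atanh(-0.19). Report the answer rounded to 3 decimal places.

z_r = atanh(-0.10) = -0.100335,  z_0 = atanh(-0.19) = -0.192337
SE = 1/√(n−3) = 1/√194 = 0.071796
z = (z_r − z_0)/SE = (-0.100335 − (-0.192337)) / 0.071796 = 0.092002 / 0.071796 = 1.281

1.281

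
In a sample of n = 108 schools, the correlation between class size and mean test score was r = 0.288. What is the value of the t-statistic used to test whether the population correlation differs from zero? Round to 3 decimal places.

3.096

1 − r² = 1 − 0.082944 = 0.917056;  √(1−r²) = 0.957630
√(n−2) = √106 = 10.295630
t = r·√(n−2)/√(1−r²) = 0.288 · 10.295630 / 0.957630 = 3.096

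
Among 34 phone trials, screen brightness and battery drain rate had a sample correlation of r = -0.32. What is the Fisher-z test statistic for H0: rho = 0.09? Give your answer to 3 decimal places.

Fisher z: atanh(-0.32) = -0.331647, atanh(0.09) = 0.090244
z = (z_r − z_0)·√(n−3) = (-0.331647 − 0.090244)·√31 = -0.421891 · 5.567764 = -2.349

-2.349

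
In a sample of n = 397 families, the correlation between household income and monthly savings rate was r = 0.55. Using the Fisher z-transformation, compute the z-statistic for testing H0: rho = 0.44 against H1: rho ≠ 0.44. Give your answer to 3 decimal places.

Fisher z: atanh(0.55) = 0.618381, atanh(0.44) = 0.472231
z = (z_r − z_0)·√(n−3) = (0.618381 − 0.472231)·√394 = 0.146150 · 19.849433 = 2.901

2.901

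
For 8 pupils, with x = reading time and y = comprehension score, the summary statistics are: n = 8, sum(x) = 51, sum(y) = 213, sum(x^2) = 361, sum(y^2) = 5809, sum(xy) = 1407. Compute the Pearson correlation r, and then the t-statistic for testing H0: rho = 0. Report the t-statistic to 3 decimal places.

2.391

S_xy = nΣxy − ΣxΣy = 8·1407 − 51·213 = 11256 − 10863 = 393
S_xx = nΣx² − (Σx)² = 8·361 − 51² = 2888 − 2601 = 287
S_yy = nΣy² − (Σy)² = 8·5809 − 213² = 46472 − 45369 = 1103
r = S_xy / √(S_xx·S_yy) = 393 / √(287·1103) = 393 / √316561 = 393 / 562.6375 = 0.6985
t = r·√(n−2)/√(1−r²) = 0.6985·√6 / √(1−0.487902) = 1.710969 / 0.715610 = 2.391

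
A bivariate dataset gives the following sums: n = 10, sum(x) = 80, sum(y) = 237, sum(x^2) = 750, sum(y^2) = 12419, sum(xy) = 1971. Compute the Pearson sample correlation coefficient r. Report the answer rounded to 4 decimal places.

0.0867

Numerator: nΣxy − (Σx)(Σy) = 10·1971 − (80)(237) = 750
Denominator: √[(nΣx²−(Σx)²)(nΣy²−(Σy)²)]
  nΣx²−(Σx)² = 10·750 − 6400 = 1100;  nΣy²−(Σy)² = 10·12419 − 56169 = 68021
  √(1100·68021) = √74823100 = 8650.0347
r = 750 / 8650.0347 = 0.0867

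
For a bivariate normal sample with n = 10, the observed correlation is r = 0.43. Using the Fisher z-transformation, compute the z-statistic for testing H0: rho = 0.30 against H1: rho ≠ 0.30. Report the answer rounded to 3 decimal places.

0.398

z_r = atanh(0.43) = 0.459897,  z_0 = atanh(0.30) = 0.309520
SE = 1/√(n−3) = 1/√7 = 0.377964
z = (z_r − z_0)/SE = (0.459897 − 0.309520) / 0.377964 = 0.150377 / 0.377964 = 0.398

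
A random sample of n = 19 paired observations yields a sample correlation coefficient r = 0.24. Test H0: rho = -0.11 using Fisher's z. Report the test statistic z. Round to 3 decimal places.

z_r = atanh(0.24) = 0.244774,  z_0 = atanh(-0.11) = -0.110447
SE = 1/√(n−3) = 1/√16 = 0.250000
z = (z_r − z_0)/SE = (0.244774 − (-0.110447)) / 0.250000 = 0.355221 / 0.250000 = 1.421

1.421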